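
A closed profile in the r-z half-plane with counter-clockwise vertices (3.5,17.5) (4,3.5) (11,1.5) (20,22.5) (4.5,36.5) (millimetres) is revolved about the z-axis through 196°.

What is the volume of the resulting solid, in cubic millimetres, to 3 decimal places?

Volume = 11878.458 mm³

Profile (r,z), 5 vertices: (3.5,17.5) (4,3.5) (11,1.5) (20,22.5) (4.5,36.5)
edge 0: (3.5,17.5)→(4,3.5)  cross = 3.5·3.5 − 4·17.5 = -57.7500; (r_i+r_j)·cross = 7.5·-57.7500 = -433.1250
edge 1: (4,3.5)→(11,1.5)  cross = 4·1.5 − 11·3.5 = -32.5000; (r_i+r_j)·cross = 15·-32.5000 = -487.5000
edge 2: (11,1.5)→(20,22.5)  cross = 11·22.5 − 20·1.5 = 217.5000; (r_i+r_j)·cross = 31·217.5000 = 6742.5000
edge 3: (20,22.5)→(4.5,36.5)  cross = 20·36.5 − 4.5·22.5 = 628.7500; (r_i+r_j)·cross = 24.5·628.7500 = 15404.3750
edge 4: (4.5,36.5)→(3.5,17.5)  cross = 4.5·17.5 − 3.5·36.5 = -49.0000; (r_i+r_j)·cross = 8·-49.0000 = -392.0000
Σcross = 707.0000 → A = |Σcross|/2 = 353.5000 mm²
Σ(r_i+r_j)·cross = 20834.2500 → first moment M = |Σ|/6 = 3472.3750
R_c = M/A = 3472.3750/353.5000 = 9.8228 mm
θ = 196° = 3.420845 rad
V = θ·R_c·A = 3.420845·9.8228·353.5000 = 11878.458 mm³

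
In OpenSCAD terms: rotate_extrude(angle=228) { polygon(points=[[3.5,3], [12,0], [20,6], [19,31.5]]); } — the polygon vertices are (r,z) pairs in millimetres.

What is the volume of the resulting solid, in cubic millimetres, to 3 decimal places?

Volume = 13710.107 mm³

Profile (r,z), 4 vertices: (3.5,3) (12,0) (20,6) (19,31.5)
edge 0: (3.5,3)→(12,0)  cross = 3.5·0 − 12·3 = -36.0000; (r_i+r_j)·cross = 15.5·-36.0000 = -558.0000
edge 1: (12,0)→(20,6)  cross = 12·6 − 20·0 = 72.0000; (r_i+r_j)·cross = 32·72.0000 = 2304.0000
edge 2: (20,6)→(19,31.5)  cross = 20·31.5 − 19·6 = 516.0000; (r_i+r_j)·cross = 39·516.0000 = 20124.0000
edge 3: (19,31.5)→(3.5,3)  cross = 19·3 − 3.5·31.5 = -53.2500; (r_i+r_j)·cross = 22.5·-53.2500 = -1198.1250
Σcross = 498.7500 → A = |Σcross|/2 = 249.3750 mm²
Σ(r_i+r_j)·cross = 20671.8750 → first moment M = |Σ|/6 = 3445.3125
R_c = M/A = 3445.3125/249.3750 = 13.8158 mm
θ = 228° = 3.979351 rad
V = θ·R_c·A = 3.979351·13.8158·249.3750 = 13710.107 mm³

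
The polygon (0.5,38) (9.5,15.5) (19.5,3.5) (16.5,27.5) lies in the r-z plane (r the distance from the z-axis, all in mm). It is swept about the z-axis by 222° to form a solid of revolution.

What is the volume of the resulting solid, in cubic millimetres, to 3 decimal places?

Volume = 10537.543 mm³

Profile (r,z), 4 vertices: (0.5,38) (9.5,15.5) (19.5,3.5) (16.5,27.5)
edge 0: (0.5,38)→(9.5,15.5)  cross = 0.5·15.5 − 9.5·38 = -353.2500; (r_i+r_j)·cross = 10·-353.2500 = -3532.5000
edge 1: (9.5,15.5)→(19.5,3.5)  cross = 9.5·3.5 − 19.5·15.5 = -269.0000; (r_i+r_j)·cross = 29·-269.0000 = -7801.0000
edge 2: (19.5,3.5)→(16.5,27.5)  cross = 19.5·27.5 − 16.5·3.5 = 478.5000; (r_i+r_j)·cross = 36·478.5000 = 17226.0000
edge 3: (16.5,27.5)→(0.5,38)  cross = 16.5·38 − 0.5·27.5 = 613.2500; (r_i+r_j)·cross = 17·613.2500 = 10425.2500
Σcross = 469.5000 → A = |Σcross|/2 = 234.7500 mm²
Σ(r_i+r_j)·cross = 16317.7500 → first moment M = |Σ|/6 = 2719.6250
R_c = M/A = 2719.6250/234.7500 = 11.5852 mm
θ = 222° = 3.874631 rad
V = θ·R_c·A = 3.874631·11.5852·234.7500 = 10537.543 mm³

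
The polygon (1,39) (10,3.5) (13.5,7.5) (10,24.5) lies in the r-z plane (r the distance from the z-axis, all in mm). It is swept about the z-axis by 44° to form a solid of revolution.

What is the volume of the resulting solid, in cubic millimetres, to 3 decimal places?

Profile (r,z), 4 vertices: (1,39) (10,3.5) (13.5,7.5) (10,24.5)
edge 0: (1,39)→(10,3.5)  cross = 1·3.5 − 10·39 = -386.5000; (r_i+r_j)·cross = 11·-386.5000 = -4251.5000
edge 1: (10,3.5)→(13.5,7.5)  cross = 10·7.5 − 13.5·3.5 = 27.7500; (r_i+r_j)·cross = 23.5·27.7500 = 652.1250
edge 2: (13.5,7.5)→(10,24.5)  cross = 13.5·24.5 − 10·7.5 = 255.7500; (r_i+r_j)·cross = 23.5·255.7500 = 6010.1250
edge 3: (10,24.5)→(1,39)  cross = 10·39 − 1·24.5 = 365.5000; (r_i+r_j)·cross = 11·365.5000 = 4020.5000
Σcross = 262.5000 → A = |Σcross|/2 = 131.2500 mm²
Σ(r_i+r_j)·cross = 6431.2500 → first moment M = |Σ|/6 = 1071.8750
R_c = M/A = 1071.8750/131.2500 = 8.1667 mm
θ = 44° = 0.767945 rad
V = θ·R_c·A = 0.767945·8.1667·131.2500 = 823.141 mm³

Volume = 823.141 mm³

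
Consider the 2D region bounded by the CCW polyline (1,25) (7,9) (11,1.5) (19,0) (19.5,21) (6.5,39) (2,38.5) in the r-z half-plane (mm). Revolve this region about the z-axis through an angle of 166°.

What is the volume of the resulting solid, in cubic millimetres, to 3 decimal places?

Profile (r,z), 7 vertices: (1,25) (7,9) (11,1.5) (19,0) (19.5,21) (6.5,39) (2,38.5)
edge 0: (1,25)→(7,9)  cross = 1·9 − 7·25 = -166.0000; (r_i+r_j)·cross = 8·-166.0000 = -1328.0000
edge 1: (7,9)→(11,1.5)  cross = 7·1.5 − 11·9 = -88.5000; (r_i+r_j)·cross = 18·-88.5000 = -1593.0000
edge 2: (11,1.5)→(19,0)  cross = 11·0 − 19·1.5 = -28.5000; (r_i+r_j)·cross = 30·-28.5000 = -855.0000
edge 3: (19,0)→(19.5,21)  cross = 19·21 − 19.5·0 = 399.0000; (r_i+r_j)·cross = 38.5·399.0000 = 15361.5000
edge 4: (19.5,21)→(6.5,39)  cross = 19.5·39 − 6.5·21 = 624.0000; (r_i+r_j)·cross = 26·624.0000 = 16224.0000
edge 5: (6.5,39)→(2,38.5)  cross = 6.5·38.5 − 2·39 = 172.2500; (r_i+r_j)·cross = 8.5·172.2500 = 1464.1250
edge 6: (2,38.5)→(1,25)  cross = 2·25 − 1·38.5 = 11.5000; (r_i+r_j)·cross = 3·11.5000 = 34.5000
Σcross = 923.7500 → A = |Σcross|/2 = 461.8750 mm²
Σ(r_i+r_j)·cross = 29308.1250 → first moment M = |Σ|/6 = 4884.6875
R_c = M/A = 4884.6875/461.8750 = 10.5758 mm
θ = 166° = 2.897247 rad
V = θ·R_c·A = 2.897247·10.5758·461.8750 = 14152.144 mm³

Volume = 14152.144 mm³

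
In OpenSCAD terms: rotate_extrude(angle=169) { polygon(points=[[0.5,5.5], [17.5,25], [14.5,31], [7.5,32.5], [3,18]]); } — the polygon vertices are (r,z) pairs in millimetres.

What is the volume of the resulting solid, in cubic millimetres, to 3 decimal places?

Profile (r,z), 5 vertices: (0.5,5.5) (17.5,25) (14.5,31) (7.5,32.5) (3,18)
edge 0: (0.5,5.5)→(17.5,25)  cross = 0.5·25 − 17.5·5.5 = -83.7500; (r_i+r_j)·cross = 18·-83.7500 = -1507.5000
edge 1: (17.5,25)→(14.5,31)  cross = 17.5·31 − 14.5·25 = 180.0000; (r_i+r_j)·cross = 32·180.0000 = 5760.0000
edge 2: (14.5,31)→(7.5,32.5)  cross = 14.5·32.5 − 7.5·31 = 238.7500; (r_i+r_j)·cross = 22·238.7500 = 5252.5000
edge 3: (7.5,32.5)→(3,18)  cross = 7.5·18 − 3·32.5 = 37.5000; (r_i+r_j)·cross = 10.5·37.5000 = 393.7500
edge 4: (3,18)→(0.5,5.5)  cross = 3·5.5 − 0.5·18 = 7.5000; (r_i+r_j)·cross = 3.5·7.5000 = 26.2500
Σcross = 380.0000 → A = |Σcross|/2 = 190.0000 mm²
Σ(r_i+r_j)·cross = 9925.0000 → first moment M = |Σ|/6 = 1654.1667
R_c = M/A = 1654.1667/190.0000 = 8.7061 mm
θ = 169° = 2.949606 rad
V = θ·R_c·A = 2.949606·8.7061·190.0000 = 4879.141 mm³

Volume = 4879.141 mm³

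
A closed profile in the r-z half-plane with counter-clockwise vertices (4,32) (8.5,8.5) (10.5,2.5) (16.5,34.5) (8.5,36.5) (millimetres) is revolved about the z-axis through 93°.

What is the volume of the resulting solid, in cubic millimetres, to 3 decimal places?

Volume = 3706.207 mm³

Profile (r,z), 5 vertices: (4,32) (8.5,8.5) (10.5,2.5) (16.5,34.5) (8.5,36.5)
edge 0: (4,32)→(8.5,8.5)  cross = 4·8.5 − 8.5·32 = -238.0000; (r_i+r_j)·cross = 12.5·-238.0000 = -2975.0000
edge 1: (8.5,8.5)→(10.5,2.5)  cross = 8.5·2.5 − 10.5·8.5 = -68.0000; (r_i+r_j)·cross = 19·-68.0000 = -1292.0000
edge 2: (10.5,2.5)→(16.5,34.5)  cross = 10.5·34.5 − 16.5·2.5 = 321.0000; (r_i+r_j)·cross = 27·321.0000 = 8667.0000
edge 3: (16.5,34.5)→(8.5,36.5)  cross = 16.5·36.5 − 8.5·34.5 = 309.0000; (r_i+r_j)·cross = 25·309.0000 = 7725.0000
edge 4: (8.5,36.5)→(4,32)  cross = 8.5·32 − 4·36.5 = 126.0000; (r_i+r_j)·cross = 12.5·126.0000 = 1575.0000
Σcross = 450.0000 → A = |Σcross|/2 = 225.0000 mm²
Σ(r_i+r_j)·cross = 13700.0000 → first moment M = |Σ|/6 = 2283.3333
R_c = M/A = 2283.3333/225.0000 = 10.1481 mm
θ = 93° = 1.623156 rad
V = θ·R_c·A = 1.623156·10.1481·225.0000 = 3706.207 mm³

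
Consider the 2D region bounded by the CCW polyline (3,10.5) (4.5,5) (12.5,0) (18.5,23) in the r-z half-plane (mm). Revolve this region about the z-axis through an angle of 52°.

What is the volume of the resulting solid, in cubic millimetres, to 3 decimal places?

Profile (r,z), 4 vertices: (3,10.5) (4.5,5) (12.5,0) (18.5,23)
edge 0: (3,10.5)→(4.5,5)  cross = 3·5 − 4.5·10.5 = -32.2500; (r_i+r_j)·cross = 7.5·-32.2500 = -241.8750
edge 1: (4.5,5)→(12.5,0)  cross = 4.5·0 − 12.5·5 = -62.5000; (r_i+r_j)·cross = 17·-62.5000 = -1062.5000
edge 2: (12.5,0)→(18.5,23)  cross = 12.5·23 − 18.5·0 = 287.5000; (r_i+r_j)·cross = 31·287.5000 = 8912.5000
edge 3: (18.5,23)→(3,10.5)  cross = 18.5·10.5 − 3·23 = 125.2500; (r_i+r_j)·cross = 21.5·125.2500 = 2692.8750
Σcross = 318.0000 → A = |Σcross|/2 = 159.0000 mm²
Σ(r_i+r_j)·cross = 10301.0000 → first moment M = |Σ|/6 = 1716.8333
R_c = M/A = 1716.8333/159.0000 = 10.7977 mm
θ = 52° = 0.907571 rad
V = θ·R_c·A = 0.907571·10.7977·159.0000 = 1558.149 mm³

Volume = 1558.149 mm³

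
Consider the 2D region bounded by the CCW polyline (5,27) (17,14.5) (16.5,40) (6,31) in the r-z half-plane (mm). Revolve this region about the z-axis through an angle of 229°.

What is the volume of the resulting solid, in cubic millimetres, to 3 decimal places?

Profile (r,z), 4 vertices: (5,27) (17,14.5) (16.5,40) (6,31)
edge 0: (5,27)→(17,14.5)  cross = 5·14.5 − 17·27 = -386.5000; (r_i+r_j)·cross = 22·-386.5000 = -8503.0000
edge 1: (17,14.5)→(16.5,40)  cross = 17·40 − 16.5·14.5 = 440.7500; (r_i+r_j)·cross = 33.5·440.7500 = 14765.1250
edge 2: (16.5,40)→(6,31)  cross = 16.5·31 − 6·40 = 271.5000; (r_i+r_j)·cross = 22.5·271.5000 = 6108.7500
edge 3: (6,31)→(5,27)  cross = 6·27 − 5·31 = 7.0000; (r_i+r_j)·cross = 11·7.0000 = 77.0000
Σcross = 332.7500 → A = |Σcross|/2 = 166.3750 mm²
Σ(r_i+r_j)·cross = 12447.8750 → first moment M = |Σ|/6 = 2074.6458
R_c = M/A = 2074.6458/166.3750 = 12.4697 mm
θ = 229° = 3.996804 rad
V = θ·R_c·A = 3.996804·12.4697·166.3750 = 8291.953 mm³

Volume = 8291.953 mm³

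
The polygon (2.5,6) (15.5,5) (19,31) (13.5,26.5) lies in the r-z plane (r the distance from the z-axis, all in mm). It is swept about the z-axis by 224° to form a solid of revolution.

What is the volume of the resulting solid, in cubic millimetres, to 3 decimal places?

Volume = 9675.617 mm³

Profile (r,z), 4 vertices: (2.5,6) (15.5,5) (19,31) (13.5,26.5)
edge 0: (2.5,6)→(15.5,5)  cross = 2.5·5 − 15.5·6 = -80.5000; (r_i+r_j)·cross = 18·-80.5000 = -1449.0000
edge 1: (15.5,5)→(19,31)  cross = 15.5·31 − 19·5 = 385.5000; (r_i+r_j)·cross = 34.5·385.5000 = 13299.7500
edge 2: (19,31)→(13.5,26.5)  cross = 19·26.5 − 13.5·31 = 85.0000; (r_i+r_j)·cross = 32.5·85.0000 = 2762.5000
edge 3: (13.5,26.5)→(2.5,6)  cross = 13.5·6 − 2.5·26.5 = 14.7500; (r_i+r_j)·cross = 16·14.7500 = 236.0000
Σcross = 404.7500 → A = |Σcross|/2 = 202.3750 mm²
Σ(r_i+r_j)·cross = 14849.2500 → first moment M = |Σ|/6 = 2474.8750
R_c = M/A = 2474.8750/202.3750 = 12.2292 mm
θ = 224° = 3.909538 rad
V = θ·R_c·A = 3.909538·12.2292·202.3750 = 9675.617 mm³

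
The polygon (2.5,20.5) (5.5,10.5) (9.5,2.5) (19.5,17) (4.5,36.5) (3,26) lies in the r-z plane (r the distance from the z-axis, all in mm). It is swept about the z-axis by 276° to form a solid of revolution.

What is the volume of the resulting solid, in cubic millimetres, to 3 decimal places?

Volume = 13303.851 mm³

Profile (r,z), 6 vertices: (2.5,20.5) (5.5,10.5) (9.5,2.5) (19.5,17) (4.5,36.5) (3,26)
edge 0: (2.5,20.5)→(5.5,10.5)  cross = 2.5·10.5 − 5.5·20.5 = -86.5000; (r_i+r_j)·cross = 8·-86.5000 = -692.0000
edge 1: (5.5,10.5)→(9.5,2.5)  cross = 5.5·2.5 − 9.5·10.5 = -86.0000; (r_i+r_j)·cross = 15·-86.0000 = -1290.0000
edge 2: (9.5,2.5)→(19.5,17)  cross = 9.5·17 − 19.5·2.5 = 112.7500; (r_i+r_j)·cross = 29·112.7500 = 3269.7500
edge 3: (19.5,17)→(4.5,36.5)  cross = 19.5·36.5 − 4.5·17 = 635.2500; (r_i+r_j)·cross = 24·635.2500 = 15246.0000
edge 4: (4.5,36.5)→(3,26)  cross = 4.5·26 − 3·36.5 = 7.5000; (r_i+r_j)·cross = 7.5·7.5000 = 56.2500
edge 5: (3,26)→(2.5,20.5)  cross = 3·20.5 − 2.5·26 = -3.5000; (r_i+r_j)·cross = 5.5·-3.5000 = -19.2500
Σcross = 579.5000 → A = |Σcross|/2 = 289.7500 mm²
Σ(r_i+r_j)·cross = 16570.7500 → first moment M = |Σ|/6 = 2761.7917
R_c = M/A = 2761.7917/289.7500 = 9.5316 mm
θ = 276° = 4.817109 rad
V = θ·R_c·A = 4.817109·9.5316·289.7500 = 13303.851 mm³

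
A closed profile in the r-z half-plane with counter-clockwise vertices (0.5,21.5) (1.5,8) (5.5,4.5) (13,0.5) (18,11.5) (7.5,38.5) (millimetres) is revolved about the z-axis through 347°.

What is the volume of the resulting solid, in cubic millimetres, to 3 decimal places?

Volume = 19799.030 mm³

Profile (r,z), 6 vertices: (0.5,21.5) (1.5,8) (5.5,4.5) (13,0.5) (18,11.5) (7.5,38.5)
edge 0: (0.5,21.5)→(1.5,8)  cross = 0.5·8 − 1.5·21.5 = -28.2500; (r_i+r_j)·cross = 2·-28.2500 = -56.5000
edge 1: (1.5,8)→(5.5,4.5)  cross = 1.5·4.5 − 5.5·8 = -37.2500; (r_i+r_j)·cross = 7·-37.2500 = -260.7500
edge 2: (5.5,4.5)→(13,0.5)  cross = 5.5·0.5 − 13·4.5 = -55.7500; (r_i+r_j)·cross = 18.5·-55.7500 = -1031.3750
edge 3: (13,0.5)→(18,11.5)  cross = 13·11.5 − 18·0.5 = 140.5000; (r_i+r_j)·cross = 31·140.5000 = 4355.5000
edge 4: (18,11.5)→(7.5,38.5)  cross = 18·38.5 − 7.5·11.5 = 606.7500; (r_i+r_j)·cross = 25.5·606.7500 = 15472.1250
edge 5: (7.5,38.5)→(0.5,21.5)  cross = 7.5·21.5 − 0.5·38.5 = 142.0000; (r_i+r_j)·cross = 8·142.0000 = 1136.0000
Σcross = 768.0000 → A = |Σcross|/2 = 384.0000 mm²
Σ(r_i+r_j)·cross = 19615.0000 → first moment M = |Σ|/6 = 3269.1667
R_c = M/A = 3269.1667/384.0000 = 8.5135 mm
θ = 347° = 6.056293 rad
V = θ·R_c·A = 6.056293·8.5135·384.0000 = 19799.030 mm³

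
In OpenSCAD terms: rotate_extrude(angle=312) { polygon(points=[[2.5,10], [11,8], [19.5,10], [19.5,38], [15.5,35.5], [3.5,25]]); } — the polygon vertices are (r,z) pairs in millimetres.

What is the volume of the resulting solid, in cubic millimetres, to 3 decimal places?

Volume = 24619.230 mm³

Profile (r,z), 6 vertices: (2.5,10) (11,8) (19.5,10) (19.5,38) (15.5,35.5) (3.5,25)
edge 0: (2.5,10)→(11,8)  cross = 2.5·8 − 11·10 = -90.0000; (r_i+r_j)·cross = 13.5·-90.0000 = -1215.0000
edge 1: (11,8)→(19.5,10)  cross = 11·10 − 19.5·8 = -46.0000; (r_i+r_j)·cross = 30.5·-46.0000 = -1403.0000
edge 2: (19.5,10)→(19.5,38)  cross = 19.5·38 − 19.5·10 = 546.0000; (r_i+r_j)·cross = 39·546.0000 = 21294.0000
edge 3: (19.5,38)→(15.5,35.5)  cross = 19.5·35.5 − 15.5·38 = 103.2500; (r_i+r_j)·cross = 35·103.2500 = 3613.7500
edge 4: (15.5,35.5)→(3.5,25)  cross = 15.5·25 − 3.5·35.5 = 263.2500; (r_i+r_j)·cross = 19·263.2500 = 5001.7500
edge 5: (3.5,25)→(2.5,10)  cross = 3.5·10 − 2.5·25 = -27.5000; (r_i+r_j)·cross = 6·-27.5000 = -165.0000
Σcross = 749.0000 → A = |Σcross|/2 = 374.5000 mm²
Σ(r_i+r_j)·cross = 27126.5000 → first moment M = |Σ|/6 = 4521.0833
R_c = M/A = 4521.0833/374.5000 = 12.0723 mm
θ = 312° = 5.445427 rad
V = θ·R_c·A = 5.445427·12.0723·374.5000 = 24619.230 mm³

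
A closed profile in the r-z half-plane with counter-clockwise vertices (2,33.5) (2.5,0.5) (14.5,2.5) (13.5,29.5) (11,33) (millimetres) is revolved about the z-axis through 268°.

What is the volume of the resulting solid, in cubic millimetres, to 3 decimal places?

Profile (r,z), 5 vertices: (2,33.5) (2.5,0.5) (14.5,2.5) (13.5,29.5) (11,33)
edge 0: (2,33.5)→(2.5,0.5)  cross = 2·0.5 − 2.5·33.5 = -82.7500; (r_i+r_j)·cross = 4.5·-82.7500 = -372.3750
edge 1: (2.5,0.5)→(14.5,2.5)  cross = 2.5·2.5 − 14.5·0.5 = -1.0000; (r_i+r_j)·cross = 17·-1.0000 = -17.0000
edge 2: (14.5,2.5)→(13.5,29.5)  cross = 14.5·29.5 − 13.5·2.5 = 394.0000; (r_i+r_j)·cross = 28·394.0000 = 11032.0000
edge 3: (13.5,29.5)→(11,33)  cross = 13.5·33 − 11·29.5 = 121.0000; (r_i+r_j)·cross = 24.5·121.0000 = 2964.5000
edge 4: (11,33)→(2,33.5)  cross = 11·33.5 − 2·33 = 302.5000; (r_i+r_j)·cross = 13·302.5000 = 3932.5000
Σcross = 733.7500 → A = |Σcross|/2 = 366.8750 mm²
Σ(r_i+r_j)·cross = 17539.6250 → first moment M = |Σ|/6 = 2923.2708
R_c = M/A = 2923.2708/366.8750 = 7.9680 mm
θ = 268° = 4.677482 rad
V = θ·R_c·A = 4.677482·7.9680·366.8750 = 13673.548 mm³

Volume = 13673.548 mm³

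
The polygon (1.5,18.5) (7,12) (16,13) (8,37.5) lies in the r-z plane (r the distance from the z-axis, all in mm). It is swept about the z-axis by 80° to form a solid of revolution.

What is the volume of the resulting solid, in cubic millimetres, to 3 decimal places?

Volume = 2211.885 mm³

Profile (r,z), 4 vertices: (1.5,18.5) (7,12) (16,13) (8,37.5)
edge 0: (1.5,18.5)→(7,12)  cross = 1.5·12 − 7·18.5 = -111.5000; (r_i+r_j)·cross = 8.5·-111.5000 = -947.7500
edge 1: (7,12)→(16,13)  cross = 7·13 − 16·12 = -101.0000; (r_i+r_j)·cross = 23·-101.0000 = -2323.0000
edge 2: (16,13)→(8,37.5)  cross = 16·37.5 − 8·13 = 496.0000; (r_i+r_j)·cross = 24·496.0000 = 11904.0000
edge 3: (8,37.5)→(1.5,18.5)  cross = 8·18.5 − 1.5·37.5 = 91.7500; (r_i+r_j)·cross = 9.5·91.7500 = 871.6250
Σcross = 375.2500 → A = |Σcross|/2 = 187.6250 mm²
Σ(r_i+r_j)·cross = 9504.8750 → first moment M = |Σ|/6 = 1584.1458
R_c = M/A = 1584.1458/187.6250 = 8.4431 mm
θ = 80° = 1.396263 rad
V = θ·R_c·A = 1.396263·8.4431·187.6250 = 2211.885 mm³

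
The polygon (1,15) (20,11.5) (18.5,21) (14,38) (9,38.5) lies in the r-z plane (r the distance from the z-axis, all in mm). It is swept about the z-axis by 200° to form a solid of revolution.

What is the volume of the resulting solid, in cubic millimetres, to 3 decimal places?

Volume = 12048.081 mm³

Profile (r,z), 5 vertices: (1,15) (20,11.5) (18.5,21) (14,38) (9,38.5)
edge 0: (1,15)→(20,11.5)  cross = 1·11.5 − 20·15 = -288.5000; (r_i+r_j)·cross = 21·-288.5000 = -6058.5000
edge 1: (20,11.5)→(18.5,21)  cross = 20·21 − 18.5·11.5 = 207.2500; (r_i+r_j)·cross = 38.5·207.2500 = 7979.1250
edge 2: (18.5,21)→(14,38)  cross = 18.5·38 − 14·21 = 409.0000; (r_i+r_j)·cross = 32.5·409.0000 = 13292.5000
edge 3: (14,38)→(9,38.5)  cross = 14·38.5 − 9·38 = 197.0000; (r_i+r_j)·cross = 23·197.0000 = 4531.0000
edge 4: (9,38.5)→(1,15)  cross = 9·15 − 1·38.5 = 96.5000; (r_i+r_j)·cross = 10·96.5000 = 965.0000
Σcross = 621.2500 → A = |Σcross|/2 = 310.6250 mm²
Σ(r_i+r_j)·cross = 20709.1250 → first moment M = |Σ|/6 = 3451.5208
R_c = M/A = 3451.5208/310.6250 = 11.1115 mm
θ = 200° = 3.490659 rad
V = θ·R_c·A = 3.490659·11.1115·310.6250 = 12048.081 mm³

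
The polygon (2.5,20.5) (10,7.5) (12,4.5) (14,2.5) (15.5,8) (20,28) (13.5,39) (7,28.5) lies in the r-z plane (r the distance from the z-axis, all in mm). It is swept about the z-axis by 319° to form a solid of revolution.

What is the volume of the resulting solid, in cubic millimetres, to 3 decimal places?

Profile (r,z), 8 vertices: (2.5,20.5) (10,7.5) (12,4.5) (14,2.5) (15.5,8) (20,28) (13.5,39) (7,28.5)
edge 0: (2.5,20.5)→(10,7.5)  cross = 2.5·7.5 − 10·20.5 = -186.2500; (r_i+r_j)·cross = 12.5·-186.2500 = -2328.1250
edge 1: (10,7.5)→(12,4.5)  cross = 10·4.5 − 12·7.5 = -45.0000; (r_i+r_j)·cross = 22·-45.0000 = -990.0000
edge 2: (12,4.5)→(14,2.5)  cross = 12·2.5 − 14·4.5 = -33.0000; (r_i+r_j)·cross = 26·-33.0000 = -858.0000
edge 3: (14,2.5)→(15.5,8)  cross = 14·8 − 15.5·2.5 = 73.2500; (r_i+r_j)·cross = 29.5·73.2500 = 2160.8750
edge 4: (15.5,8)→(20,28)  cross = 15.5·28 − 20·8 = 274.0000; (r_i+r_j)·cross = 35.5·274.0000 = 9727.0000
edge 5: (20,28)→(13.5,39)  cross = 20·39 − 13.5·28 = 402.0000; (r_i+r_j)·cross = 33.5·402.0000 = 13467.0000
edge 6: (13.5,39)→(7,28.5)  cross = 13.5·28.5 − 7·39 = 111.7500; (r_i+r_j)·cross = 20.5·111.7500 = 2290.8750
edge 7: (7,28.5)→(2.5,20.5)  cross = 7·20.5 − 2.5·28.5 = 72.2500; (r_i+r_j)·cross = 9.5·72.2500 = 686.3750
Σcross = 669.0000 → A = |Σcross|/2 = 334.5000 mm²
Σ(r_i+r_j)·cross = 24156.0000 → first moment M = |Σ|/6 = 4026.0000
R_c = M/A = 4026.0000/334.5000 = 12.0359 mm
θ = 319° = 5.567600 rad
V = θ·R_c·A = 5.567600·12.0359·334.5000 = 22415.159 mm³

Volume = 22415.159 mm³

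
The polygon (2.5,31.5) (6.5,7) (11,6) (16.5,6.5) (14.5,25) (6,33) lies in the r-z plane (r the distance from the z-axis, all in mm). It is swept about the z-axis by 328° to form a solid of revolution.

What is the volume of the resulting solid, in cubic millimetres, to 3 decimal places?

Volume = 13738.039 mm³

Profile (r,z), 6 vertices: (2.5,31.5) (6.5,7) (11,6) (16.5,6.5) (14.5,25) (6,33)
edge 0: (2.5,31.5)→(6.5,7)  cross = 2.5·7 − 6.5·31.5 = -187.2500; (r_i+r_j)·cross = 9·-187.2500 = -1685.2500
edge 1: (6.5,7)→(11,6)  cross = 6.5·6 − 11·7 = -38.0000; (r_i+r_j)·cross = 17.5·-38.0000 = -665.0000
edge 2: (11,6)→(16.5,6.5)  cross = 11·6.5 − 16.5·6 = -27.5000; (r_i+r_j)·cross = 27.5·-27.5000 = -756.2500
edge 3: (16.5,6.5)→(14.5,25)  cross = 16.5·25 − 14.5·6.5 = 318.2500; (r_i+r_j)·cross = 31·318.2500 = 9865.7500
edge 4: (14.5,25)→(6,33)  cross = 14.5·33 − 6·25 = 328.5000; (r_i+r_j)·cross = 20.5·328.5000 = 6734.2500
edge 5: (6,33)→(2.5,31.5)  cross = 6·31.5 − 2.5·33 = 106.5000; (r_i+r_j)·cross = 8.5·106.5000 = 905.2500
Σcross = 500.5000 → A = |Σcross|/2 = 250.2500 mm²
Σ(r_i+r_j)·cross = 14398.7500 → first moment M = |Σ|/6 = 2399.7917
R_c = M/A = 2399.7917/250.2500 = 9.5896 mm
θ = 328° = 5.724680 rad
V = θ·R_c·A = 5.724680·9.5896·250.2500 = 13738.039 mm³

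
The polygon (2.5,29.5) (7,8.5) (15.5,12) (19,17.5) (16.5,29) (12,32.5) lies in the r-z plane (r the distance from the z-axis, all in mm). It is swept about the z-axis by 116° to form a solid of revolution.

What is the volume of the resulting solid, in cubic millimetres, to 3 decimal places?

Profile (r,z), 6 vertices: (2.5,29.5) (7,8.5) (15.5,12) (19,17.5) (16.5,29) (12,32.5)
edge 0: (2.5,29.5)→(7,8.5)  cross = 2.5·8.5 − 7·29.5 = -185.2500; (r_i+r_j)·cross = 9.5·-185.2500 = -1759.8750
edge 1: (7,8.5)→(15.5,12)  cross = 7·12 − 15.5·8.5 = -47.7500; (r_i+r_j)·cross = 22.5·-47.7500 = -1074.3750
edge 2: (15.5,12)→(19,17.5)  cross = 15.5·17.5 − 19·12 = 43.2500; (r_i+r_j)·cross = 34.5·43.2500 = 1492.1250
edge 3: (19,17.5)→(16.5,29)  cross = 19·29 − 16.5·17.5 = 262.2500; (r_i+r_j)·cross = 35.5·262.2500 = 9309.8750
edge 4: (16.5,29)→(12,32.5)  cross = 16.5·32.5 − 12·29 = 188.2500; (r_i+r_j)·cross = 28.5·188.2500 = 5365.1250
edge 5: (12,32.5)→(2.5,29.5)  cross = 12·29.5 − 2.5·32.5 = 272.7500; (r_i+r_j)·cross = 14.5·272.7500 = 3954.8750
Σcross = 533.5000 → A = |Σcross|/2 = 266.7500 mm²
Σ(r_i+r_j)·cross = 17287.7500 → first moment M = |Σ|/6 = 2881.2917
R_c = M/A = 2881.2917/266.7500 = 10.8015 mm
θ = 116° = 2.024582 rad
V = θ·R_c·A = 2.024582·10.8015·266.7500 = 5833.411 mm³

Volume = 5833.411 mm³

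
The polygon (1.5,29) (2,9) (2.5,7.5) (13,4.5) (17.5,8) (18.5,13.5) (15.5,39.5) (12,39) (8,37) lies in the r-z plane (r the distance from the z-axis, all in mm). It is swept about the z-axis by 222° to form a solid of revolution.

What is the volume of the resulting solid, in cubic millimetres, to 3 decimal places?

Profile (r,z), 9 vertices: (1.5,29) (2,9) (2.5,7.5) (13,4.5) (17.5,8) (18.5,13.5) (15.5,39.5) (12,39) (8,37)
edge 0: (1.5,29)→(2,9)  cross = 1.5·9 − 2·29 = -44.5000; (r_i+r_j)·cross = 3.5·-44.5000 = -155.7500
edge 1: (2,9)→(2.5,7.5)  cross = 2·7.5 − 2.5·9 = -7.5000; (r_i+r_j)·cross = 4.5·-7.5000 = -33.7500
edge 2: (2.5,7.5)→(13,4.5)  cross = 2.5·4.5 − 13·7.5 = -86.2500; (r_i+r_j)·cross = 15.5·-86.2500 = -1336.8750
edge 3: (13,4.5)→(17.5,8)  cross = 13·8 − 17.5·4.5 = 25.2500; (r_i+r_j)·cross = 30.5·25.2500 = 770.1250
edge 4: (17.5,8)→(18.5,13.5)  cross = 17.5·13.5 − 18.5·8 = 88.2500; (r_i+r_j)·cross = 36·88.2500 = 3177.0000
edge 5: (18.5,13.5)→(15.5,39.5)  cross = 18.5·39.5 − 15.5·13.5 = 521.5000; (r_i+r_j)·cross = 34·521.5000 = 17731.0000
edge 6: (15.5,39.5)→(12,39)  cross = 15.5·39 − 12·39.5 = 130.5000; (r_i+r_j)·cross = 27.5·130.5000 = 3588.7500
edge 7: (12,39)→(8,37)  cross = 12·37 − 8·39 = 132.0000; (r_i+r_j)·cross = 20·132.0000 = 2640.0000
edge 8: (8,37)→(1.5,29)  cross = 8·29 − 1.5·37 = 176.5000; (r_i+r_j)·cross = 9.5·176.5000 = 1676.7500
Σcross = 935.7500 → A = |Σcross|/2 = 467.8750 mm²
Σ(r_i+r_j)·cross = 28057.2500 → first moment M = |Σ|/6 = 4676.2083
R_c = M/A = 4676.2083/467.8750 = 9.9946 mm
θ = 222° = 3.874631 rad
V = θ·R_c·A = 3.874631·9.9946·467.8750 = 18118.581 mm³

Volume = 18118.581 mm³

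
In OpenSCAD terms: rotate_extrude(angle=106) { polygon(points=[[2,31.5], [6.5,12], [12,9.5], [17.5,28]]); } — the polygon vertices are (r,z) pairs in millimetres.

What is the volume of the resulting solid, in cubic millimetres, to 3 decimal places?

Volume = 3578.920 mm³

Profile (r,z), 4 vertices: (2,31.5) (6.5,12) (12,9.5) (17.5,28)
edge 0: (2,31.5)→(6.5,12)  cross = 2·12 − 6.5·31.5 = -180.7500; (r_i+r_j)·cross = 8.5·-180.7500 = -1536.3750
edge 1: (6.5,12)→(12,9.5)  cross = 6.5·9.5 − 12·12 = -82.2500; (r_i+r_j)·cross = 18.5·-82.2500 = -1521.6250
edge 2: (12,9.5)→(17.5,28)  cross = 12·28 − 17.5·9.5 = 169.7500; (r_i+r_j)·cross = 29.5·169.7500 = 5007.6250
edge 3: (17.5,28)→(2,31.5)  cross = 17.5·31.5 − 2·28 = 495.2500; (r_i+r_j)·cross = 19.5·495.2500 = 9657.3750
Σcross = 402.0000 → A = |Σcross|/2 = 201.0000 mm²
Σ(r_i+r_j)·cross = 11607.0000 → first moment M = |Σ|/6 = 1934.5000
R_c = M/A = 1934.5000/201.0000 = 9.6244 mm
θ = 106° = 1.850049 rad
V = θ·R_c·A = 1.850049·9.6244·201.0000 = 3578.920 mm³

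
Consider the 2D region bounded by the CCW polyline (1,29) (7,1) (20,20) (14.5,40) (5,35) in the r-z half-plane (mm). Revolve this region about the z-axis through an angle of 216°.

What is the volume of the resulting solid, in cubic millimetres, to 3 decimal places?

Volume = 16257.899 mm³

Profile (r,z), 5 vertices: (1,29) (7,1) (20,20) (14.5,40) (5,35)
edge 0: (1,29)→(7,1)  cross = 1·1 − 7·29 = -202.0000; (r_i+r_j)·cross = 8·-202.0000 = -1616.0000
edge 1: (7,1)→(20,20)  cross = 7·20 − 20·1 = 120.0000; (r_i+r_j)·cross = 27·120.0000 = 3240.0000
edge 2: (20,20)→(14.5,40)  cross = 20·40 − 14.5·20 = 510.0000; (r_i+r_j)·cross = 34.5·510.0000 = 17595.0000
edge 3: (14.5,40)→(5,35)  cross = 14.5·35 − 5·40 = 307.5000; (r_i+r_j)·cross = 19.5·307.5000 = 5996.2500
edge 4: (5,35)→(1,29)  cross = 5·29 − 1·35 = 110.0000; (r_i+r_j)·cross = 6·110.0000 = 660.0000
Σcross = 845.5000 → A = |Σcross|/2 = 422.7500 mm²
Σ(r_i+r_j)·cross = 25875.2500 → first moment M = |Σ|/6 = 4312.5417
R_c = M/A = 4312.5417/422.7500 = 10.2012 mm
θ = 216° = 3.769911 rad
V = θ·R_c·A = 3.769911·10.2012·422.7500 = 16257.899 mm³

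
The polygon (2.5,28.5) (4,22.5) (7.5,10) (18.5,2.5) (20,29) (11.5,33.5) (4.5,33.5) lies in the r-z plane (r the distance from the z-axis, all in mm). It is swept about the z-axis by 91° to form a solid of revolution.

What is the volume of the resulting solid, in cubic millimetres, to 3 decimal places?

Profile (r,z), 7 vertices: (2.5,28.5) (4,22.5) (7.5,10) (18.5,2.5) (20,29) (11.5,33.5) (4.5,33.5)
edge 0: (2.5,28.5)→(4,22.5)  cross = 2.5·22.5 − 4·28.5 = -57.7500; (r_i+r_j)·cross = 6.5·-57.7500 = -375.3750
edge 1: (4,22.5)→(7.5,10)  cross = 4·10 − 7.5·22.5 = -128.7500; (r_i+r_j)·cross = 11.5·-128.7500 = -1480.6250
edge 2: (7.5,10)→(18.5,2.5)  cross = 7.5·2.5 − 18.5·10 = -166.2500; (r_i+r_j)·cross = 26·-166.2500 = -4322.5000
edge 3: (18.5,2.5)→(20,29)  cross = 18.5·29 − 20·2.5 = 486.5000; (r_i+r_j)·cross = 38.5·486.5000 = 18730.2500
edge 4: (20,29)→(11.5,33.5)  cross = 20·33.5 − 11.5·29 = 336.5000; (r_i+r_j)·cross = 31.5·336.5000 = 10599.7500
edge 5: (11.5,33.5)→(4.5,33.5)  cross = 11.5·33.5 − 4.5·33.5 = 234.5000; (r_i+r_j)·cross = 16·234.5000 = 3752.0000
edge 6: (4.5,33.5)→(2.5,28.5)  cross = 4.5·28.5 − 2.5·33.5 = 44.5000; (r_i+r_j)·cross = 7·44.5000 = 311.5000
Σcross = 749.2500 → A = |Σcross|/2 = 374.6250 mm²
Σ(r_i+r_j)·cross = 27215.0000 → first moment M = |Σ|/6 = 4535.8333
R_c = M/A = 4535.8333/374.6250 = 12.1077 mm
θ = 91° = 1.588250 rad
V = θ·R_c·A = 1.588250·12.1077·374.6250 = 7204.036 mm³

Volume = 7204.036 mm³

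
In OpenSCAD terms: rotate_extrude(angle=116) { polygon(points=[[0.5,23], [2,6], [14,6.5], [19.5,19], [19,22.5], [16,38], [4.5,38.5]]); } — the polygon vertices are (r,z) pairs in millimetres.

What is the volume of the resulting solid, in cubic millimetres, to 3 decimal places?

Profile (r,z), 7 vertices: (0.5,23) (2,6) (14,6.5) (19.5,19) (19,22.5) (16,38) (4.5,38.5)
edge 0: (0.5,23)→(2,6)  cross = 0.5·6 − 2·23 = -43.0000; (r_i+r_j)·cross = 2.5·-43.0000 = -107.5000
edge 1: (2,6)→(14,6.5)  cross = 2·6.5 − 14·6 = -71.0000; (r_i+r_j)·cross = 16·-71.0000 = -1136.0000
edge 2: (14,6.5)→(19.5,19)  cross = 14·19 − 19.5·6.5 = 139.2500; (r_i+r_j)·cross = 33.5·139.2500 = 4664.8750
edge 3: (19.5,19)→(19,22.5)  cross = 19.5·22.5 − 19·19 = 77.7500; (r_i+r_j)·cross = 38.5·77.7500 = 2993.3750
edge 4: (19,22.5)→(16,38)  cross = 19·38 − 16·22.5 = 362.0000; (r_i+r_j)·cross = 35·362.0000 = 12670.0000
edge 5: (16,38)→(4.5,38.5)  cross = 16·38.5 − 4.5·38 = 445.0000; (r_i+r_j)·cross = 20.5·445.0000 = 9122.5000
edge 6: (4.5,38.5)→(0.5,23)  cross = 4.5·23 − 0.5·38.5 = 84.2500; (r_i+r_j)·cross = 5·84.2500 = 421.2500
Σcross = 994.2500 → A = |Σcross|/2 = 497.1250 mm²
Σ(r_i+r_j)·cross = 28628.5000 → first moment M = |Σ|/6 = 4771.4167
R_c = M/A = 4771.4167/497.1250 = 9.5980 mm
θ = 116° = 2.024582 rad
V = θ·R_c·A = 2.024582·9.5980·497.1250 = 9660.124 mm³

Volume = 9660.124 mm³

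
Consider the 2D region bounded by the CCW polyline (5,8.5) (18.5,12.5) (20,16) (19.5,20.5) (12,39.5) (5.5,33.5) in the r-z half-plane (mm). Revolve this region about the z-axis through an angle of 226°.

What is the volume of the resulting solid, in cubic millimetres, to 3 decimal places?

Profile (r,z), 6 vertices: (5,8.5) (18.5,12.5) (20,16) (19.5,20.5) (12,39.5) (5.5,33.5)
edge 0: (5,8.5)→(18.5,12.5)  cross = 5·12.5 − 18.5·8.5 = -94.7500; (r_i+r_j)·cross = 23.5·-94.7500 = -2226.6250
edge 1: (18.5,12.5)→(20,16)  cross = 18.5·16 − 20·12.5 = 46.0000; (r_i+r_j)·cross = 38.5·46.0000 = 1771.0000
edge 2: (20,16)→(19.5,20.5)  cross = 20·20.5 − 19.5·16 = 98.0000; (r_i+r_j)·cross = 39.5·98.0000 = 3871.0000
edge 3: (19.5,20.5)→(12,39.5)  cross = 19.5·39.5 − 12·20.5 = 524.2500; (r_i+r_j)·cross = 31.5·524.2500 = 16513.8750
edge 4: (12,39.5)→(5.5,33.5)  cross = 12·33.5 − 5.5·39.5 = 184.7500; (r_i+r_j)·cross = 17.5·184.7500 = 3233.1250
edge 5: (5.5,33.5)→(5,8.5)  cross = 5.5·8.5 − 5·33.5 = -120.7500; (r_i+r_j)·cross = 10.5·-120.7500 = -1267.8750
Σcross = 637.5000 → A = |Σcross|/2 = 318.7500 mm²
Σ(r_i+r_j)·cross = 21894.5000 → first moment M = |Σ|/6 = 3649.0833
R_c = M/A = 3649.0833/318.7500 = 11.4481 mm
θ = 226° = 3.944444 rad
V = θ·R_c·A = 3.944444·11.4481·318.7500 = 14393.605 mm³

Volume = 14393.605 mm³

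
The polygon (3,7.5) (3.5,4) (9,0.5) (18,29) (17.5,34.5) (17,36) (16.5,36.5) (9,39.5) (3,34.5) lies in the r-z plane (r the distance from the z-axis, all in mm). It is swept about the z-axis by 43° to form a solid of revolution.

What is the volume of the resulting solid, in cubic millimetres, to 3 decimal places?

Profile (r,z), 9 vertices: (3,7.5) (3.5,4) (9,0.5) (18,29) (17.5,34.5) (17,36) (16.5,36.5) (9,39.5) (3,34.5)
edge 0: (3,7.5)→(3.5,4)  cross = 3·4 − 3.5·7.5 = -14.2500; (r_i+r_j)·cross = 6.5·-14.2500 = -92.6250
edge 1: (3.5,4)→(9,0.5)  cross = 3.5·0.5 − 9·4 = -34.2500; (r_i+r_j)·cross = 12.5·-34.2500 = -428.1250
edge 2: (9,0.5)→(18,29)  cross = 9·29 − 18·0.5 = 252.0000; (r_i+r_j)·cross = 27·252.0000 = 6804.0000
edge 3: (18,29)→(17.5,34.5)  cross = 18·34.5 − 17.5·29 = 113.5000; (r_i+r_j)·cross = 35.5·113.5000 = 4029.2500
edge 4: (17.5,34.5)→(17,36)  cross = 17.5·36 − 17·34.5 = 43.5000; (r_i+r_j)·cross = 34.5·43.5000 = 1500.7500
edge 5: (17,36)→(16.5,36.5)  cross = 17·36.5 − 16.5·36 = 26.5000; (r_i+r_j)·cross = 33.5·26.5000 = 887.7500
edge 6: (16.5,36.5)→(9,39.5)  cross = 16.5·39.5 − 9·36.5 = 323.2500; (r_i+r_j)·cross = 25.5·323.2500 = 8242.8750
edge 7: (9,39.5)→(3,34.5)  cross = 9·34.5 − 3·39.5 = 192.0000; (r_i+r_j)·cross = 12·192.0000 = 2304.0000
edge 8: (3,34.5)→(3,7.5)  cross = 3·7.5 − 3·34.5 = -81.0000; (r_i+r_j)·cross = 6·-81.0000 = -486.0000
Σcross = 821.2500 → A = |Σcross|/2 = 410.6250 mm²
Σ(r_i+r_j)·cross = 22761.8750 → first moment M = |Σ|/6 = 3793.6458
R_c = M/A = 3793.6458/410.6250 = 9.2387 mm
θ = 43° = 0.750492 rad
V = θ·R_c·A = 0.750492·9.2387·410.6250 = 2847.099 mm³

Volume = 2847.099 mm³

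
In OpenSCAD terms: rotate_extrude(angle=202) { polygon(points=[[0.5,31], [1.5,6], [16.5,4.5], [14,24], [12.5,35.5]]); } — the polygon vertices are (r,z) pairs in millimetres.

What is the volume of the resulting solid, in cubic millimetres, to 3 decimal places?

Volume = 10833.033 mm³

Profile (r,z), 5 vertices: (0.5,31) (1.5,6) (16.5,4.5) (14,24) (12.5,35.5)
edge 0: (0.5,31)→(1.5,6)  cross = 0.5·6 − 1.5·31 = -43.5000; (r_i+r_j)·cross = 2·-43.5000 = -87.0000
edge 1: (1.5,6)→(16.5,4.5)  cross = 1.5·4.5 − 16.5·6 = -92.2500; (r_i+r_j)·cross = 18·-92.2500 = -1660.5000
edge 2: (16.5,4.5)→(14,24)  cross = 16.5·24 − 14·4.5 = 333.0000; (r_i+r_j)·cross = 30.5·333.0000 = 10156.5000
edge 3: (14,24)→(12.5,35.5)  cross = 14·35.5 − 12.5·24 = 197.0000; (r_i+r_j)·cross = 26.5·197.0000 = 5220.5000
edge 4: (12.5,35.5)→(0.5,31)  cross = 12.5·31 − 0.5·35.5 = 369.7500; (r_i+r_j)·cross = 13·369.7500 = 4806.7500
Σcross = 764.0000 → A = |Σcross|/2 = 382.0000 mm²
Σ(r_i+r_j)·cross = 18436.2500 → first moment M = |Σ|/6 = 3072.7083
R_c = M/A = 3072.7083/382.0000 = 8.0437 mm
θ = 202° = 3.525565 rad
V = θ·R_c·A = 3.525565·8.0437·382.0000 = 10833.033 mm³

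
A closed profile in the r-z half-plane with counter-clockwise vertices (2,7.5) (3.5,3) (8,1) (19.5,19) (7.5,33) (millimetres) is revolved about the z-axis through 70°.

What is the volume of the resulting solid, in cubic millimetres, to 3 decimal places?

Profile (r,z), 5 vertices: (2,7.5) (3.5,3) (8,1) (19.5,19) (7.5,33)
edge 0: (2,7.5)→(3.5,3)  cross = 2·3 − 3.5·7.5 = -20.2500; (r_i+r_j)·cross = 5.5·-20.2500 = -111.3750
edge 1: (3.5,3)→(8,1)  cross = 3.5·1 − 8·3 = -20.5000; (r_i+r_j)·cross = 11.5·-20.5000 = -235.7500
edge 2: (8,1)→(19.5,19)  cross = 8·19 − 19.5·1 = 132.5000; (r_i+r_j)·cross = 27.5·132.5000 = 3643.7500
edge 3: (19.5,19)→(7.5,33)  cross = 19.5·33 − 7.5·19 = 501.0000; (r_i+r_j)·cross = 27·501.0000 = 13527.0000
edge 4: (7.5,33)→(2,7.5)  cross = 7.5·7.5 − 2·33 = -9.7500; (r_i+r_j)·cross = 9.5·-9.7500 = -92.6250
Σcross = 583.0000 → A = |Σcross|/2 = 291.5000 mm²
Σ(r_i+r_j)·cross = 16731.0000 → first moment M = |Σ|/6 = 2788.5000
R_c = M/A = 2788.5000/291.5000 = 9.5660 mm
θ = 70° = 1.221730 rad
V = θ·R_c·A = 1.221730·9.5660·291.5000 = 3406.795 mm³

Volume = 3406.795 mm³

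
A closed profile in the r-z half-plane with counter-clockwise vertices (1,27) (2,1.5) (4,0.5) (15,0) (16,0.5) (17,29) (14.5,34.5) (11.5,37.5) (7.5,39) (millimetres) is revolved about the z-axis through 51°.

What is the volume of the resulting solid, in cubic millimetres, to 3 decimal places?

Profile (r,z), 9 vertices: (1,27) (2,1.5) (4,0.5) (15,0) (16,0.5) (17,29) (14.5,34.5) (11.5,37.5) (7.5,39)
edge 0: (1,27)→(2,1.5)  cross = 1·1.5 − 2·27 = -52.5000; (r_i+r_j)·cross = 3·-52.5000 = -157.5000
edge 1: (2,1.5)→(4,0.5)  cross = 2·0.5 − 4·1.5 = -5.0000; (r_i+r_j)·cross = 6·-5.0000 = -30.0000
edge 2: (4,0.5)→(15,0)  cross = 4·0 − 15·0.5 = -7.5000; (r_i+r_j)·cross = 19·-7.5000 = -142.5000
edge 3: (15,0)→(16,0.5)  cross = 15·0.5 − 16·0 = 7.5000; (r_i+r_j)·cross = 31·7.5000 = 232.5000
edge 4: (16,0.5)→(17,29)  cross = 16·29 − 17·0.5 = 455.5000; (r_i+r_j)·cross = 33·455.5000 = 15031.5000
edge 5: (17,29)→(14.5,34.5)  cross = 17·34.5 − 14.5·29 = 166.0000; (r_i+r_j)·cross = 31.5·166.0000 = 5229.0000
edge 6: (14.5,34.5)→(11.5,37.5)  cross = 14.5·37.5 − 11.5·34.5 = 147.0000; (r_i+r_j)·cross = 26·147.0000 = 3822.0000
edge 7: (11.5,37.5)→(7.5,39)  cross = 11.5·39 − 7.5·37.5 = 167.2500; (r_i+r_j)·cross = 19·167.2500 = 3177.7500
edge 8: (7.5,39)→(1,27)  cross = 7.5·27 − 1·39 = 163.5000; (r_i+r_j)·cross = 8.5·163.5000 = 1389.7500
Σcross = 1041.7500 → A = |Σcross|/2 = 520.8750 mm²
Σ(r_i+r_j)·cross = 28552.5000 → first moment M = |Σ|/6 = 4758.7500
R_c = M/A = 4758.7500/520.8750 = 9.1361 mm
θ = 51° = 0.890118 rad
V = θ·R_c·A = 0.890118·9.1361·520.8750 = 4235.849 mm³

Volume = 4235.849 mm³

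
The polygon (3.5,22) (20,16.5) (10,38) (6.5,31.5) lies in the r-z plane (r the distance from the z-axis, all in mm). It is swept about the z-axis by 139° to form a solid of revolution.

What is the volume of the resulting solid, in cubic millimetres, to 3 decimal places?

Volume = 4171.369 mm³

Profile (r,z), 4 vertices: (3.5,22) (20,16.5) (10,38) (6.5,31.5)
edge 0: (3.5,22)→(20,16.5)  cross = 3.5·16.5 − 20·22 = -382.2500; (r_i+r_j)·cross = 23.5·-382.2500 = -8982.8750
edge 1: (20,16.5)→(10,38)  cross = 20·38 − 10·16.5 = 595.0000; (r_i+r_j)·cross = 30·595.0000 = 17850.0000
edge 2: (10,38)→(6.5,31.5)  cross = 10·31.5 − 6.5·38 = 68.0000; (r_i+r_j)·cross = 16.5·68.0000 = 1122.0000
edge 3: (6.5,31.5)→(3.5,22)  cross = 6.5·22 − 3.5·31.5 = 32.7500; (r_i+r_j)·cross = 10·32.7500 = 327.5000
Σcross = 313.5000 → A = |Σcross|/2 = 156.7500 mm²
Σ(r_i+r_j)·cross = 10316.6250 → first moment M = |Σ|/6 = 1719.4375
R_c = M/A = 1719.4375/156.7500 = 10.9693 mm
θ = 139° = 2.426008 rad
V = θ·R_c·A = 2.426008·10.9693·156.7500 = 4171.369 mm³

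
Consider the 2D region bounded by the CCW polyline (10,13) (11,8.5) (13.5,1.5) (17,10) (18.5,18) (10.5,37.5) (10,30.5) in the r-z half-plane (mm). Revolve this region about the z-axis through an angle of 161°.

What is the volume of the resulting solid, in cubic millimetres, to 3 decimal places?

Profile (r,z), 7 vertices: (10,13) (11,8.5) (13.5,1.5) (17,10) (18.5,18) (10.5,37.5) (10,30.5)
edge 0: (10,13)→(11,8.5)  cross = 10·8.5 − 11·13 = -58.0000; (r_i+r_j)·cross = 21·-58.0000 = -1218.0000
edge 1: (11,8.5)→(13.5,1.5)  cross = 11·1.5 − 13.5·8.5 = -98.2500; (r_i+r_j)·cross = 24.5·-98.2500 = -2407.1250
edge 2: (13.5,1.5)→(17,10)  cross = 13.5·10 − 17·1.5 = 109.5000; (r_i+r_j)·cross = 30.5·109.5000 = 3339.7500
edge 3: (17,10)→(18.5,18)  cross = 17·18 − 18.5·10 = 121.0000; (r_i+r_j)·cross = 35.5·121.0000 = 4295.5000
edge 4: (18.5,18)→(10.5,37.5)  cross = 18.5·37.5 − 10.5·18 = 504.7500; (r_i+r_j)·cross = 29·504.7500 = 14637.7500
edge 5: (10.5,37.5)→(10,30.5)  cross = 10.5·30.5 − 10·37.5 = -54.7500; (r_i+r_j)·cross = 20.5·-54.7500 = -1122.3750
edge 6: (10,30.5)→(10,13)  cross = 10·13 − 10·30.5 = -175.0000; (r_i+r_j)·cross = 20·-175.0000 = -3500.0000
Σcross = 349.2500 → A = |Σcross|/2 = 174.6250 mm²
Σ(r_i+r_j)·cross = 14025.5000 → first moment M = |Σ|/6 = 2337.5833
R_c = M/A = 2337.5833/174.6250 = 13.3863 mm
θ = 161° = 2.809980 rad
V = θ·R_c·A = 2.809980·13.3863·174.6250 = 6568.563 mm³

Volume = 6568.563 mm³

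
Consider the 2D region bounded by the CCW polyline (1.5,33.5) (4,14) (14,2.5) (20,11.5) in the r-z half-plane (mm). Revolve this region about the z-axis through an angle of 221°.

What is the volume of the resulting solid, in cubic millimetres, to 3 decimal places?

Volume = 8896.339 mm³

Profile (r,z), 4 vertices: (1.5,33.5) (4,14) (14,2.5) (20,11.5)
edge 0: (1.5,33.5)→(4,14)  cross = 1.5·14 − 4·33.5 = -113.0000; (r_i+r_j)·cross = 5.5·-113.0000 = -621.5000
edge 1: (4,14)→(14,2.5)  cross = 4·2.5 − 14·14 = -186.0000; (r_i+r_j)·cross = 18·-186.0000 = -3348.0000
edge 2: (14,2.5)→(20,11.5)  cross = 14·11.5 − 20·2.5 = 111.0000; (r_i+r_j)·cross = 34·111.0000 = 3774.0000
edge 3: (20,11.5)→(1.5,33.5)  cross = 20·33.5 − 1.5·11.5 = 652.7500; (r_i+r_j)·cross = 21.5·652.7500 = 14034.1250
Σcross = 464.7500 → A = |Σcross|/2 = 232.3750 mm²
Σ(r_i+r_j)·cross = 13838.6250 → first moment M = |Σ|/6 = 2306.4375
R_c = M/A = 2306.4375/232.3750 = 9.9255 mm
θ = 221° = 3.857178 rad
V = θ·R_c·A = 3.857178·9.9255·232.3750 = 8896.339 mm³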